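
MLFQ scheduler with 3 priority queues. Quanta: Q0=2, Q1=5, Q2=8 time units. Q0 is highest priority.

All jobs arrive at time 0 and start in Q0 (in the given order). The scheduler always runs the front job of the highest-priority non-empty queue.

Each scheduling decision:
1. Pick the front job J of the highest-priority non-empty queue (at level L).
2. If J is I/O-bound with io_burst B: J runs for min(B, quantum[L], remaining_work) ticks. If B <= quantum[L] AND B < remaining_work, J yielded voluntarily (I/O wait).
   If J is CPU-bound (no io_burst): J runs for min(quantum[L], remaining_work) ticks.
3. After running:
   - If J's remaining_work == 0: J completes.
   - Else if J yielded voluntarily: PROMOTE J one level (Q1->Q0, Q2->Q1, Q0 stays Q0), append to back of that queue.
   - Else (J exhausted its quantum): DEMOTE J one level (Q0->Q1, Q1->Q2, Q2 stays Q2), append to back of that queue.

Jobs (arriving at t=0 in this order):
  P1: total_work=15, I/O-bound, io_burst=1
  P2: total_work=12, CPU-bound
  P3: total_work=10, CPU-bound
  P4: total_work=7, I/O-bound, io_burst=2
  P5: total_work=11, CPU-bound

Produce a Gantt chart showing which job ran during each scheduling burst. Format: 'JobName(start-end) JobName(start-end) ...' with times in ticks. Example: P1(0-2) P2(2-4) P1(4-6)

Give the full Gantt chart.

t=0-1: P1@Q0 runs 1, rem=14, I/O yield, promote→Q0. Q0=[P2,P3,P4,P5,P1] Q1=[] Q2=[]
t=1-3: P2@Q0 runs 2, rem=10, quantum used, demote→Q1. Q0=[P3,P4,P5,P1] Q1=[P2] Q2=[]
t=3-5: P3@Q0 runs 2, rem=8, quantum used, demote→Q1. Q0=[P4,P5,P1] Q1=[P2,P3] Q2=[]
t=5-7: P4@Q0 runs 2, rem=5, I/O yield, promote→Q0. Q0=[P5,P1,P4] Q1=[P2,P3] Q2=[]
t=7-9: P5@Q0 runs 2, rem=9, quantum used, demote→Q1. Q0=[P1,P4] Q1=[P2,P3,P5] Q2=[]
t=9-10: P1@Q0 runs 1, rem=13, I/O yield, promote→Q0. Q0=[P4,P1] Q1=[P2,P3,P5] Q2=[]
t=10-12: P4@Q0 runs 2, rem=3, I/O yield, promote→Q0. Q0=[P1,P4] Q1=[P2,P3,P5] Q2=[]
t=12-13: P1@Q0 runs 1, rem=12, I/O yield, promote→Q0. Q0=[P4,P1] Q1=[P2,P3,P5] Q2=[]
t=13-15: P4@Q0 runs 2, rem=1, I/O yield, promote→Q0. Q0=[P1,P4] Q1=[P2,P3,P5] Q2=[]
t=15-16: P1@Q0 runs 1, rem=11, I/O yield, promote→Q0. Q0=[P4,P1] Q1=[P2,P3,P5] Q2=[]
t=16-17: P4@Q0 runs 1, rem=0, completes. Q0=[P1] Q1=[P2,P3,P5] Q2=[]
t=17-18: P1@Q0 runs 1, rem=10, I/O yield, promote→Q0. Q0=[P1] Q1=[P2,P3,P5] Q2=[]
t=18-19: P1@Q0 runs 1, rem=9, I/O yield, promote→Q0. Q0=[P1] Q1=[P2,P3,P5] Q2=[]
t=19-20: P1@Q0 runs 1, rem=8, I/O yield, promote→Q0. Q0=[P1] Q1=[P2,P3,P5] Q2=[]
t=20-21: P1@Q0 runs 1, rem=7, I/O yield, promote→Q0. Q0=[P1] Q1=[P2,P3,P5] Q2=[]
t=21-22: P1@Q0 runs 1, rem=6, I/O yield, promote→Q0. Q0=[P1] Q1=[P2,P3,P5] Q2=[]
t=22-23: P1@Q0 runs 1, rem=5, I/O yield, promote→Q0. Q0=[P1] Q1=[P2,P3,P5] Q2=[]
t=23-24: P1@Q0 runs 1, rem=4, I/O yield, promote→Q0. Q0=[P1] Q1=[P2,P3,P5] Q2=[]
t=24-25: P1@Q0 runs 1, rem=3, I/O yield, promote→Q0. Q0=[P1] Q1=[P2,P3,P5] Q2=[]
t=25-26: P1@Q0 runs 1, rem=2, I/O yield, promote→Q0. Q0=[P1] Q1=[P2,P3,P5] Q2=[]
t=26-27: P1@Q0 runs 1, rem=1, I/O yield, promote→Q0. Q0=[P1] Q1=[P2,P3,P5] Q2=[]
t=27-28: P1@Q0 runs 1, rem=0, completes. Q0=[] Q1=[P2,P3,P5] Q2=[]
t=28-33: P2@Q1 runs 5, rem=5, quantum used, demote→Q2. Q0=[] Q1=[P3,P5] Q2=[P2]
t=33-38: P3@Q1 runs 5, rem=3, quantum used, demote→Q2. Q0=[] Q1=[P5] Q2=[P2,P3]
t=38-43: P5@Q1 runs 5, rem=4, quantum used, demote→Q2. Q0=[] Q1=[] Q2=[P2,P3,P5]
t=43-48: P2@Q2 runs 5, rem=0, completes. Q0=[] Q1=[] Q2=[P3,P5]
t=48-51: P3@Q2 runs 3, rem=0, completes. Q0=[] Q1=[] Q2=[P5]
t=51-55: P5@Q2 runs 4, rem=0, completes. Q0=[] Q1=[] Q2=[]

Answer: P1(0-1) P2(1-3) P3(3-5) P4(5-7) P5(7-9) P1(9-10) P4(10-12) P1(12-13) P4(13-15) P1(15-16) P4(16-17) P1(17-18) P1(18-19) P1(19-20) P1(20-21) P1(21-22) P1(22-23) P1(23-24) P1(24-25) P1(25-26) P1(26-27) P1(27-28) P2(28-33) P3(33-38) P5(38-43) P2(43-48) P3(48-51) P5(51-55)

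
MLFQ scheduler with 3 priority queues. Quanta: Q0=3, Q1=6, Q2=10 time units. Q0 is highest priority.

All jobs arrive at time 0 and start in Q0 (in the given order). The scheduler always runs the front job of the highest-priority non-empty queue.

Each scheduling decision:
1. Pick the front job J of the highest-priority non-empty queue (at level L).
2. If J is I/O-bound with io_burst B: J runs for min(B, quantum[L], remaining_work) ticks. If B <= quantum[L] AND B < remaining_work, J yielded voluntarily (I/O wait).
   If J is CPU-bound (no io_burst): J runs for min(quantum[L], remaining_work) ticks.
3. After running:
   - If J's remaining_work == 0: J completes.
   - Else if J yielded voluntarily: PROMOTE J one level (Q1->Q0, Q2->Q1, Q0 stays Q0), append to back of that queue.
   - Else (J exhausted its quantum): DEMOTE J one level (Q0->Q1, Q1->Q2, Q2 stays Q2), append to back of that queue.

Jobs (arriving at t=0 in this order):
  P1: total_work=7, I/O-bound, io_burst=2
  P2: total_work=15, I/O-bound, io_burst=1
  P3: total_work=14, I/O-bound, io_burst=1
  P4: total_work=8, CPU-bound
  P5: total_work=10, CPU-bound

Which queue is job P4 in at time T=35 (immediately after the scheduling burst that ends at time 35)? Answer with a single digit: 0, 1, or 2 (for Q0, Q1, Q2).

t=0-2: P1@Q0 runs 2, rem=5, I/O yield, promote→Q0. Q0=[P2,P3,P4,P5,P1] Q1=[] Q2=[]
t=2-3: P2@Q0 runs 1, rem=14, I/O yield, promote→Q0. Q0=[P3,P4,P5,P1,P2] Q1=[] Q2=[]
t=3-4: P3@Q0 runs 1, rem=13, I/O yield, promote→Q0. Q0=[P4,P5,P1,P2,P3] Q1=[] Q2=[]
t=4-7: P4@Q0 runs 3, rem=5, quantum used, demote→Q1. Q0=[P5,P1,P2,P3] Q1=[P4] Q2=[]
t=7-10: P5@Q0 runs 3, rem=7, quantum used, demote→Q1. Q0=[P1,P2,P3] Q1=[P4,P5] Q2=[]
t=10-12: P1@Q0 runs 2, rem=3, I/O yield, promote→Q0. Q0=[P2,P3,P1] Q1=[P4,P5] Q2=[]
t=12-13: P2@Q0 runs 1, rem=13, I/O yield, promote→Q0. Q0=[P3,P1,P2] Q1=[P4,P5] Q2=[]
t=13-14: P3@Q0 runs 1, rem=12, I/O yield, promote→Q0. Q0=[P1,P2,P3] Q1=[P4,P5] Q2=[]
t=14-16: P1@Q0 runs 2, rem=1, I/O yield, promote→Q0. Q0=[P2,P3,P1] Q1=[P4,P5] Q2=[]
t=16-17: P2@Q0 runs 1, rem=12, I/O yield, promote→Q0. Q0=[P3,P1,P2] Q1=[P4,P5] Q2=[]
t=17-18: P3@Q0 runs 1, rem=11, I/O yield, promote→Q0. Q0=[P1,P2,P3] Q1=[P4,P5] Q2=[]
t=18-19: P1@Q0 runs 1, rem=0, completes. Q0=[P2,P3] Q1=[P4,P5] Q2=[]
t=19-20: P2@Q0 runs 1, rem=11, I/O yield, promote→Q0. Q0=[P3,P2] Q1=[P4,P5] Q2=[]
t=20-21: P3@Q0 runs 1, rem=10, I/O yield, promote→Q0. Q0=[P2,P3] Q1=[P4,P5] Q2=[]
t=21-22: P2@Q0 runs 1, rem=10, I/O yield, promote→Q0. Q0=[P3,P2] Q1=[P4,P5] Q2=[]
t=22-23: P3@Q0 runs 1, rem=9, I/O yield, promote→Q0. Q0=[P2,P3] Q1=[P4,P5] Q2=[]
t=23-24: P2@Q0 runs 1, rem=9, I/O yield, promote→Q0. Q0=[P3,P2] Q1=[P4,P5] Q2=[]
t=24-25: P3@Q0 runs 1, rem=8, I/O yield, promote→Q0. Q0=[P2,P3] Q1=[P4,P5] Q2=[]
t=25-26: P2@Q0 runs 1, rem=8, I/O yield, promote→Q0. Q0=[P3,P2] Q1=[P4,P5] Q2=[]
t=26-27: P3@Q0 runs 1, rem=7, I/O yield, promote→Q0. Q0=[P2,P3] Q1=[P4,P5] Q2=[]
t=27-28: P2@Q0 runs 1, rem=7, I/O yield, promote→Q0. Q0=[P3,P2] Q1=[P4,P5] Q2=[]
t=28-29: P3@Q0 runs 1, rem=6, I/O yield, promote→Q0. Q0=[P2,P3] Q1=[P4,P5] Q2=[]
t=29-30: P2@Q0 runs 1, rem=6, I/O yield, promote→Q0. Q0=[P3,P2] Q1=[P4,P5] Q2=[]
t=30-31: P3@Q0 runs 1, rem=5, I/O yield, promote→Q0. Q0=[P2,P3] Q1=[P4,P5] Q2=[]
t=31-32: P2@Q0 runs 1, rem=5, I/O yield, promote→Q0. Q0=[P3,P2] Q1=[P4,P5] Q2=[]
t=32-33: P3@Q0 runs 1, rem=4, I/O yield, promote→Q0. Q0=[P2,P3] Q1=[P4,P5] Q2=[]
t=33-34: P2@Q0 runs 1, rem=4, I/O yield, promote→Q0. Q0=[P3,P2] Q1=[P4,P5] Q2=[]
t=34-35: P3@Q0 runs 1, rem=3, I/O yield, promote→Q0. Q0=[P2,P3] Q1=[P4,P5] Q2=[]
t=35-36: P2@Q0 runs 1, rem=3, I/O yield, promote→Q0. Q0=[P3,P2] Q1=[P4,P5] Q2=[]
t=36-37: P3@Q0 runs 1, rem=2, I/O yield, promote→Q0. Q0=[P2,P3] Q1=[P4,P5] Q2=[]
t=37-38: P2@Q0 runs 1, rem=2, I/O yield, promote→Q0. Q0=[P3,P2] Q1=[P4,P5] Q2=[]
t=38-39: P3@Q0 runs 1, rem=1, I/O yield, promote→Q0. Q0=[P2,P3] Q1=[P4,P5] Q2=[]
t=39-40: P2@Q0 runs 1, rem=1, I/O yield, promote→Q0. Q0=[P3,P2] Q1=[P4,P5] Q2=[]
t=40-41: P3@Q0 runs 1, rem=0, completes. Q0=[P2] Q1=[P4,P5] Q2=[]
t=41-42: P2@Q0 runs 1, rem=0, completes. Q0=[] Q1=[P4,P5] Q2=[]
t=42-47: P4@Q1 runs 5, rem=0, completes. Q0=[] Q1=[P5] Q2=[]
t=47-53: P5@Q1 runs 6, rem=1, quantum used, demote→Q2. Q0=[] Q1=[] Q2=[P5]
t=53-54: P5@Q2 runs 1, rem=0, completes. Q0=[] Q1=[] Q2=[]

Answer: 1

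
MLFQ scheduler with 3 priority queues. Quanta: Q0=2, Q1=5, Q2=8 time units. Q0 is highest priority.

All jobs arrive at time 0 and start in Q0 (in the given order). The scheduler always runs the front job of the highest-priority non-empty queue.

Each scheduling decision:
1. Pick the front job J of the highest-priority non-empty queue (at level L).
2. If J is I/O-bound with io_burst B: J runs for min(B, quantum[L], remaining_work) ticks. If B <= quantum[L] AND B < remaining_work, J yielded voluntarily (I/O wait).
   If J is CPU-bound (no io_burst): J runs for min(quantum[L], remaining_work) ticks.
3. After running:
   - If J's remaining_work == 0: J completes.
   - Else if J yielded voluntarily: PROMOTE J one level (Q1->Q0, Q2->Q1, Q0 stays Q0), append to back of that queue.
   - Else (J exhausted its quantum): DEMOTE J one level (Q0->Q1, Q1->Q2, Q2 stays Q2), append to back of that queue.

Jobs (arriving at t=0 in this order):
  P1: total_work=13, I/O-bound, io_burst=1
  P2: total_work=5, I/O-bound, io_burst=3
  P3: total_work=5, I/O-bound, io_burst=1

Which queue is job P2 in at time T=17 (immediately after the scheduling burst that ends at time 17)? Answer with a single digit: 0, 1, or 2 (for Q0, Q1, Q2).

t=0-1: P1@Q0 runs 1, rem=12, I/O yield, promote→Q0. Q0=[P2,P3,P1] Q1=[] Q2=[]
t=1-3: P2@Q0 runs 2, rem=3, quantum used, demote→Q1. Q0=[P3,P1] Q1=[P2] Q2=[]
t=3-4: P3@Q0 runs 1, rem=4, I/O yield, promote→Q0. Q0=[P1,P3] Q1=[P2] Q2=[]
t=4-5: P1@Q0 runs 1, rem=11, I/O yield, promote→Q0. Q0=[P3,P1] Q1=[P2] Q2=[]
t=5-6: P3@Q0 runs 1, rem=3, I/O yield, promote→Q0. Q0=[P1,P3] Q1=[P2] Q2=[]
t=6-7: P1@Q0 runs 1, rem=10, I/O yield, promote→Q0. Q0=[P3,P1] Q1=[P2] Q2=[]
t=7-8: P3@Q0 runs 1, rem=2, I/O yield, promote→Q0. Q0=[P1,P3] Q1=[P2] Q2=[]
t=8-9: P1@Q0 runs 1, rem=9, I/O yield, promote→Q0. Q0=[P3,P1] Q1=[P2] Q2=[]
t=9-10: P3@Q0 runs 1, rem=1, I/O yield, promote→Q0. Q0=[P1,P3] Q1=[P2] Q2=[]
t=10-11: P1@Q0 runs 1, rem=8, I/O yield, promote→Q0. Q0=[P3,P1] Q1=[P2] Q2=[]
t=11-12: P3@Q0 runs 1, rem=0, completes. Q0=[P1] Q1=[P2] Q2=[]
t=12-13: P1@Q0 runs 1, rem=7, I/O yield, promote→Q0. Q0=[P1] Q1=[P2] Q2=[]
t=13-14: P1@Q0 runs 1, rem=6, I/O yield, promote→Q0. Q0=[P1] Q1=[P2] Q2=[]
t=14-15: P1@Q0 runs 1, rem=5, I/O yield, promote→Q0. Q0=[P1] Q1=[P2] Q2=[]
t=15-16: P1@Q0 runs 1, rem=4, I/O yield, promote→Q0. Q0=[P1] Q1=[P2] Q2=[]
t=16-17: P1@Q0 runs 1, rem=3, I/O yield, promote→Q0. Q0=[P1] Q1=[P2] Q2=[]
t=17-18: P1@Q0 runs 1, rem=2, I/O yield, promote→Q0. Q0=[P1] Q1=[P2] Q2=[]
t=18-19: P1@Q0 runs 1, rem=1, I/O yield, promote→Q0. Q0=[P1] Q1=[P2] Q2=[]
t=19-20: P1@Q0 runs 1, rem=0, completes. Q0=[] Q1=[P2] Q2=[]
t=20-23: P2@Q1 runs 3, rem=0, completes. Q0=[] Q1=[] Q2=[]

Answer: 1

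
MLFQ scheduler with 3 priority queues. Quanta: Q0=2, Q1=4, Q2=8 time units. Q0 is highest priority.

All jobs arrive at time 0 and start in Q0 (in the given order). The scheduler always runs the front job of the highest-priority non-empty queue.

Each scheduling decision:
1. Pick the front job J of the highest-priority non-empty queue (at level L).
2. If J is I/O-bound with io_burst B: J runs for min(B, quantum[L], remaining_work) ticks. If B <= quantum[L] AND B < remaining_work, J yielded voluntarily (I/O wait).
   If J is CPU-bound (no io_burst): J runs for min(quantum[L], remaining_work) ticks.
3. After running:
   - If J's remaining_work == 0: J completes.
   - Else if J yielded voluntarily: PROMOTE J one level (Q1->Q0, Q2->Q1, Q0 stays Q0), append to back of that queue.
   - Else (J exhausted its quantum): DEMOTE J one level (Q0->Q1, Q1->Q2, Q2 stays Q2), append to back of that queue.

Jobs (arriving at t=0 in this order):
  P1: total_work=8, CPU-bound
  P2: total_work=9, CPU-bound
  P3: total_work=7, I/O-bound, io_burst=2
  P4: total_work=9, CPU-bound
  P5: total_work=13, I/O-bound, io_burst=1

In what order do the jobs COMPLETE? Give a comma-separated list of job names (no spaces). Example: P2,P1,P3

t=0-2: P1@Q0 runs 2, rem=6, quantum used, demote→Q1. Q0=[P2,P3,P4,P5] Q1=[P1] Q2=[]
t=2-4: P2@Q0 runs 2, rem=7, quantum used, demote→Q1. Q0=[P3,P4,P5] Q1=[P1,P2] Q2=[]
t=4-6: P3@Q0 runs 2, rem=5, I/O yield, promote→Q0. Q0=[P4,P5,P3] Q1=[P1,P2] Q2=[]
t=6-8: P4@Q0 runs 2, rem=7, quantum used, demote→Q1. Q0=[P5,P3] Q1=[P1,P2,P4] Q2=[]
t=8-9: P5@Q0 runs 1, rem=12, I/O yield, promote→Q0. Q0=[P3,P5] Q1=[P1,P2,P4] Q2=[]
t=9-11: P3@Q0 runs 2, rem=3, I/O yield, promote→Q0. Q0=[P5,P3] Q1=[P1,P2,P4] Q2=[]
t=11-12: P5@Q0 runs 1, rem=11, I/O yield, promote→Q0. Q0=[P3,P5] Q1=[P1,P2,P4] Q2=[]
t=12-14: P3@Q0 runs 2, rem=1, I/O yield, promote→Q0. Q0=[P5,P3] Q1=[P1,P2,P4] Q2=[]
t=14-15: P5@Q0 runs 1, rem=10, I/O yield, promote→Q0. Q0=[P3,P5] Q1=[P1,P2,P4] Q2=[]
t=15-16: P3@Q0 runs 1, rem=0, completes. Q0=[P5] Q1=[P1,P2,P4] Q2=[]
t=16-17: P5@Q0 runs 1, rem=9, I/O yield, promote→Q0. Q0=[P5] Q1=[P1,P2,P4] Q2=[]
t=17-18: P5@Q0 runs 1, rem=8, I/O yield, promote→Q0. Q0=[P5] Q1=[P1,P2,P4] Q2=[]
t=18-19: P5@Q0 runs 1, rem=7, I/O yield, promote→Q0. Q0=[P5] Q1=[P1,P2,P4] Q2=[]
t=19-20: P5@Q0 runs 1, rem=6, I/O yield, promote→Q0. Q0=[P5] Q1=[P1,P2,P4] Q2=[]
t=20-21: P5@Q0 runs 1, rem=5, I/O yield, promote→Q0. Q0=[P5] Q1=[P1,P2,P4] Q2=[]
t=21-22: P5@Q0 runs 1, rem=4, I/O yield, promote→Q0. Q0=[P5] Q1=[P1,P2,P4] Q2=[]
t=22-23: P5@Q0 runs 1, rem=3, I/O yield, promote→Q0. Q0=[P5] Q1=[P1,P2,P4] Q2=[]
t=23-24: P5@Q0 runs 1, rem=2, I/O yield, promote→Q0. Q0=[P5] Q1=[P1,P2,P4] Q2=[]
t=24-25: P5@Q0 runs 1, rem=1, I/O yield, promote→Q0. Q0=[P5] Q1=[P1,P2,P4] Q2=[]
t=25-26: P5@Q0 runs 1, rem=0, completes. Q0=[] Q1=[P1,P2,P4] Q2=[]
t=26-30: P1@Q1 runs 4, rem=2, quantum used, demote→Q2. Q0=[] Q1=[P2,P4] Q2=[P1]
t=30-34: P2@Q1 runs 4, rem=3, quantum used, demote→Q2. Q0=[] Q1=[P4] Q2=[P1,P2]
t=34-38: P4@Q1 runs 4, rem=3, quantum used, demote→Q2. Q0=[] Q1=[] Q2=[P1,P2,P4]
t=38-40: P1@Q2 runs 2, rem=0, completes. Q0=[] Q1=[] Q2=[P2,P4]
t=40-43: P2@Q2 runs 3, rem=0, completes. Q0=[] Q1=[] Q2=[P4]
t=43-46: P4@Q2 runs 3, rem=0, completes. Q0=[] Q1=[] Q2=[]

Answer: P3,P5,P1,P2,P4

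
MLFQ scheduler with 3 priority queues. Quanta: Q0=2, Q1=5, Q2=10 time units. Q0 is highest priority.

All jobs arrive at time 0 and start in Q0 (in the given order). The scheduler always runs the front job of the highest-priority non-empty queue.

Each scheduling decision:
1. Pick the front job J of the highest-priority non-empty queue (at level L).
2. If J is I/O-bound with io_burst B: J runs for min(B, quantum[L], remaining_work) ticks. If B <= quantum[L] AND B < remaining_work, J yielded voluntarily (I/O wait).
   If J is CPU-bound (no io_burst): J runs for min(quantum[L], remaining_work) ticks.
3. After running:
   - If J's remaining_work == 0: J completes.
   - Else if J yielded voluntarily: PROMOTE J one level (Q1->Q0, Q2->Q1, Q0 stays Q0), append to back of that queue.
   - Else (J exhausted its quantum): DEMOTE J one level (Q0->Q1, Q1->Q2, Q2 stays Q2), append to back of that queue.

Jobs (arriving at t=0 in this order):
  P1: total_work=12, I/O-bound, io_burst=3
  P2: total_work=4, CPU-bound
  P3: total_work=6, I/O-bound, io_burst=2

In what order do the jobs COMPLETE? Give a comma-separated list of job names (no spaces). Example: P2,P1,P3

t=0-2: P1@Q0 runs 2, rem=10, quantum used, demote→Q1. Q0=[P2,P3] Q1=[P1] Q2=[]
t=2-4: P2@Q0 runs 2, rem=2, quantum used, demote→Q1. Q0=[P3] Q1=[P1,P2] Q2=[]
t=4-6: P3@Q0 runs 2, rem=4, I/O yield, promote→Q0. Q0=[P3] Q1=[P1,P2] Q2=[]
t=6-8: P3@Q0 runs 2, rem=2, I/O yield, promote→Q0. Q0=[P3] Q1=[P1,P2] Q2=[]
t=8-10: P3@Q0 runs 2, rem=0, completes. Q0=[] Q1=[P1,P2] Q2=[]
t=10-13: P1@Q1 runs 3, rem=7, I/O yield, promote→Q0. Q0=[P1] Q1=[P2] Q2=[]
t=13-15: P1@Q0 runs 2, rem=5, quantum used, demote→Q1. Q0=[] Q1=[P2,P1] Q2=[]
t=15-17: P2@Q1 runs 2, rem=0, completes. Q0=[] Q1=[P1] Q2=[]
t=17-20: P1@Q1 runs 3, rem=2, I/O yield, promote→Q0. Q0=[P1] Q1=[] Q2=[]
t=20-22: P1@Q0 runs 2, rem=0, completes. Q0=[] Q1=[] Q2=[]

Answer: P3,P2,P1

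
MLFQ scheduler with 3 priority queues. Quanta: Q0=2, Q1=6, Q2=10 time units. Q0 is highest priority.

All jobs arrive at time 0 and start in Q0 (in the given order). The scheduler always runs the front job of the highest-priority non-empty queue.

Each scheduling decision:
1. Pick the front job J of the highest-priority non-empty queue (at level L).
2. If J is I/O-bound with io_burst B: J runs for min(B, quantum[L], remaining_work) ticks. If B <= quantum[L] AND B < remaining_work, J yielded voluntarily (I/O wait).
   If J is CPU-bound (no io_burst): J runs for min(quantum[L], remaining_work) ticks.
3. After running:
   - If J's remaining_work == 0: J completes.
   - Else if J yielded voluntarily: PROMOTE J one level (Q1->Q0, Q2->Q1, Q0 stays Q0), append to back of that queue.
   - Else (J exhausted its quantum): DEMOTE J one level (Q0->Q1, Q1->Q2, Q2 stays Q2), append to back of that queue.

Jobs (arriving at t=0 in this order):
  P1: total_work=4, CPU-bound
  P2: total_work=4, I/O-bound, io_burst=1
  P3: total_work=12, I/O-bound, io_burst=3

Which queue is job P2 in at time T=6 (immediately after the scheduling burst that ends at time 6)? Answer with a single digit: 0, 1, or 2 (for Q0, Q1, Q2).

Answer: 0

Derivation:
t=0-2: P1@Q0 runs 2, rem=2, quantum used, demote→Q1. Q0=[P2,P3] Q1=[P1] Q2=[]
t=2-3: P2@Q0 runs 1, rem=3, I/O yield, promote→Q0. Q0=[P3,P2] Q1=[P1] Q2=[]
t=3-5: P3@Q0 runs 2, rem=10, quantum used, demote→Q1. Q0=[P2] Q1=[P1,P3] Q2=[]
t=5-6: P2@Q0 runs 1, rem=2, I/O yield, promote→Q0. Q0=[P2] Q1=[P1,P3] Q2=[]
t=6-7: P2@Q0 runs 1, rem=1, I/O yield, promote→Q0. Q0=[P2] Q1=[P1,P3] Q2=[]
t=7-8: P2@Q0 runs 1, rem=0, completes. Q0=[] Q1=[P1,P3] Q2=[]
t=8-10: P1@Q1 runs 2, rem=0, completes. Q0=[] Q1=[P3] Q2=[]
t=10-13: P3@Q1 runs 3, rem=7, I/O yield, promote→Q0. Q0=[P3] Q1=[] Q2=[]
t=13-15: P3@Q0 runs 2, rem=5, quantum used, demote→Q1. Q0=[] Q1=[P3] Q2=[]
t=15-18: P3@Q1 runs 3, rem=2, I/O yield, promote→Q0. Q0=[P3] Q1=[] Q2=[]
t=18-20: P3@Q0 runs 2, rem=0, completes. Q0=[] Q1=[] Q2=[]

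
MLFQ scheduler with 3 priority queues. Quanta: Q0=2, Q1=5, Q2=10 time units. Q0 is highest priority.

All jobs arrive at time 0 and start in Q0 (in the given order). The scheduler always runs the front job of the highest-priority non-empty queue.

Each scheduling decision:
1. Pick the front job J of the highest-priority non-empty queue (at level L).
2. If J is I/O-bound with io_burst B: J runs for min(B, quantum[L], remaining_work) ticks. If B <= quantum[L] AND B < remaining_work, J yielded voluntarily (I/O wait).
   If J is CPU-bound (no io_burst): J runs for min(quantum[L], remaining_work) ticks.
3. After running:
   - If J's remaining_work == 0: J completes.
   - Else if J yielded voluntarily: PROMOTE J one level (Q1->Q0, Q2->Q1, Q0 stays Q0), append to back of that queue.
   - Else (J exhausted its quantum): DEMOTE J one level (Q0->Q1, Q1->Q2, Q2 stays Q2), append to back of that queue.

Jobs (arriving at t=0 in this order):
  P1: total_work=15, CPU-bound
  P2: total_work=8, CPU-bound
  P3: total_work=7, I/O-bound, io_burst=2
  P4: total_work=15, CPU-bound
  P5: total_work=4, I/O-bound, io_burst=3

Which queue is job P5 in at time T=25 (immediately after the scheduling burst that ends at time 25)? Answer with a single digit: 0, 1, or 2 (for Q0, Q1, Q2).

Answer: 1

Derivation:
t=0-2: P1@Q0 runs 2, rem=13, quantum used, demote→Q1. Q0=[P2,P3,P4,P5] Q1=[P1] Q2=[]
t=2-4: P2@Q0 runs 2, rem=6, quantum used, demote→Q1. Q0=[P3,P4,P5] Q1=[P1,P2] Q2=[]
t=4-6: P3@Q0 runs 2, rem=5, I/O yield, promote→Q0. Q0=[P4,P5,P3] Q1=[P1,P2] Q2=[]
t=6-8: P4@Q0 runs 2, rem=13, quantum used, demote→Q1. Q0=[P5,P3] Q1=[P1,P2,P4] Q2=[]
t=8-10: P5@Q0 runs 2, rem=2, quantum used, demote→Q1. Q0=[P3] Q1=[P1,P2,P4,P5] Q2=[]
t=10-12: P3@Q0 runs 2, rem=3, I/O yield, promote→Q0. Q0=[P3] Q1=[P1,P2,P4,P5] Q2=[]
t=12-14: P3@Q0 runs 2, rem=1, I/O yield, promote→Q0. Q0=[P3] Q1=[P1,P2,P4,P5] Q2=[]
t=14-15: P3@Q0 runs 1, rem=0, completes. Q0=[] Q1=[P1,P2,P4,P5] Q2=[]
t=15-20: P1@Q1 runs 5, rem=8, quantum used, demote→Q2. Q0=[] Q1=[P2,P4,P5] Q2=[P1]
t=20-25: P2@Q1 runs 5, rem=1, quantum used, demote→Q2. Q0=[] Q1=[P4,P5] Q2=[P1,P2]
t=25-30: P4@Q1 runs 5, rem=8, quantum used, demote→Q2. Q0=[] Q1=[P5] Q2=[P1,P2,P4]
t=30-32: P5@Q1 runs 2, rem=0, completes. Q0=[] Q1=[] Q2=[P1,P2,P4]
t=32-40: P1@Q2 runs 8, rem=0, completes. Q0=[] Q1=[] Q2=[P2,P4]
t=40-41: P2@Q2 runs 1, rem=0, completes. Q0=[] Q1=[] Q2=[P4]
t=41-49: P4@Q2 runs 8, rem=0, completes. Q0=[] Q1=[] Q2=[]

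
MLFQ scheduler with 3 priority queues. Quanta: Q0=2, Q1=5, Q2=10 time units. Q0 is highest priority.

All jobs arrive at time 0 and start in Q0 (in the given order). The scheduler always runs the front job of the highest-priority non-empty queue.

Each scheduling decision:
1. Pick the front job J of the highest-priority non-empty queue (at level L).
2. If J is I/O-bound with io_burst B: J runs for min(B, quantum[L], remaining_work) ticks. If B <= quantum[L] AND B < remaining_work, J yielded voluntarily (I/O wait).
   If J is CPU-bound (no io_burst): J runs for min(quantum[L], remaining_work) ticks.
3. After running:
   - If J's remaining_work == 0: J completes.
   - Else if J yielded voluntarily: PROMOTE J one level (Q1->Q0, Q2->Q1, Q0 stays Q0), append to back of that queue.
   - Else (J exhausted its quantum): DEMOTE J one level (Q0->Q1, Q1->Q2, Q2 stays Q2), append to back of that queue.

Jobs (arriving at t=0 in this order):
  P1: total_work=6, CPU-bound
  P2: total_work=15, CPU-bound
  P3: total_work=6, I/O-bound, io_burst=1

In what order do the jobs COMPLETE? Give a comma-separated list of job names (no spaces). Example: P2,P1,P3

Answer: P3,P1,P2

Derivation:
t=0-2: P1@Q0 runs 2, rem=4, quantum used, demote→Q1. Q0=[P2,P3] Q1=[P1] Q2=[]
t=2-4: P2@Q0 runs 2, rem=13, quantum used, demote→Q1. Q0=[P3] Q1=[P1,P2] Q2=[]
t=4-5: P3@Q0 runs 1, rem=5, I/O yield, promote→Q0. Q0=[P3] Q1=[P1,P2] Q2=[]
t=5-6: P3@Q0 runs 1, rem=4, I/O yield, promote→Q0. Q0=[P3] Q1=[P1,P2] Q2=[]
t=6-7: P3@Q0 runs 1, rem=3, I/O yield, promote→Q0. Q0=[P3] Q1=[P1,P2] Q2=[]
t=7-8: P3@Q0 runs 1, rem=2, I/O yield, promote→Q0. Q0=[P3] Q1=[P1,P2] Q2=[]
t=8-9: P3@Q0 runs 1, rem=1, I/O yield, promote→Q0. Q0=[P3] Q1=[P1,P2] Q2=[]
t=9-10: P3@Q0 runs 1, rem=0, completes. Q0=[] Q1=[P1,P2] Q2=[]
t=10-14: P1@Q1 runs 4, rem=0, completes. Q0=[] Q1=[P2] Q2=[]
t=14-19: P2@Q1 runs 5, rem=8, quantum used, demote→Q2. Q0=[] Q1=[] Q2=[P2]
t=19-27: P2@Q2 runs 8, rem=0, completes. Q0=[] Q1=[] Q2=[]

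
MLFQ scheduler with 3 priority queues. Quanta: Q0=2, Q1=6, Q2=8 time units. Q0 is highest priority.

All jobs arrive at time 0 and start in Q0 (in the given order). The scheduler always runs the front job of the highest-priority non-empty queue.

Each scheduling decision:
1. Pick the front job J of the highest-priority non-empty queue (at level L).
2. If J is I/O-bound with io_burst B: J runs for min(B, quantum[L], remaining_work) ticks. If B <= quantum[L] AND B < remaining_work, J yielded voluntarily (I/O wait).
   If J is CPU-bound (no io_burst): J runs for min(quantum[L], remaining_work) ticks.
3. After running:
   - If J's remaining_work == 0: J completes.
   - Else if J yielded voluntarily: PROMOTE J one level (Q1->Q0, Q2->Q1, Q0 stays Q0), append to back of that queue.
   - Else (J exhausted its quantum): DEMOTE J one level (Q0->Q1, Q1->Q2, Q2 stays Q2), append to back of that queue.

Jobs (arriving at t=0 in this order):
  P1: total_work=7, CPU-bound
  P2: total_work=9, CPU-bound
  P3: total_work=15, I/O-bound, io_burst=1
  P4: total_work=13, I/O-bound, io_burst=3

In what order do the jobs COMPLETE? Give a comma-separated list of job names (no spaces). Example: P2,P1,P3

t=0-2: P1@Q0 runs 2, rem=5, quantum used, demote→Q1. Q0=[P2,P3,P4] Q1=[P1] Q2=[]
t=2-4: P2@Q0 runs 2, rem=7, quantum used, demote→Q1. Q0=[P3,P4] Q1=[P1,P2] Q2=[]
t=4-5: P3@Q0 runs 1, rem=14, I/O yield, promote→Q0. Q0=[P4,P3] Q1=[P1,P2] Q2=[]
t=5-7: P4@Q0 runs 2, rem=11, quantum used, demote→Q1. Q0=[P3] Q1=[P1,P2,P4] Q2=[]
t=7-8: P3@Q0 runs 1, rem=13, I/O yield, promote→Q0. Q0=[P3] Q1=[P1,P2,P4] Q2=[]
t=8-9: P3@Q0 runs 1, rem=12, I/O yield, promote→Q0. Q0=[P3] Q1=[P1,P2,P4] Q2=[]
t=9-10: P3@Q0 runs 1, rem=11, I/O yield, promote→Q0. Q0=[P3] Q1=[P1,P2,P4] Q2=[]
t=10-11: P3@Q0 runs 1, rem=10, I/O yield, promote→Q0. Q0=[P3] Q1=[P1,P2,P4] Q2=[]
t=11-12: P3@Q0 runs 1, rem=9, I/O yield, promote→Q0. Q0=[P3] Q1=[P1,P2,P4] Q2=[]
t=12-13: P3@Q0 runs 1, rem=8, I/O yield, promote→Q0. Q0=[P3] Q1=[P1,P2,P4] Q2=[]
t=13-14: P3@Q0 runs 1, rem=7, I/O yield, promote→Q0. Q0=[P3] Q1=[P1,P2,P4] Q2=[]
t=14-15: P3@Q0 runs 1, rem=6, I/O yield, promote→Q0. Q0=[P3] Q1=[P1,P2,P4] Q2=[]
t=15-16: P3@Q0 runs 1, rem=5, I/O yield, promote→Q0. Q0=[P3] Q1=[P1,P2,P4] Q2=[]
t=16-17: P3@Q0 runs 1, rem=4, I/O yield, promote→Q0. Q0=[P3] Q1=[P1,P2,P4] Q2=[]
t=17-18: P3@Q0 runs 1, rem=3, I/O yield, promote→Q0. Q0=[P3] Q1=[P1,P2,P4] Q2=[]
t=18-19: P3@Q0 runs 1, rem=2, I/O yield, promote→Q0. Q0=[P3] Q1=[P1,P2,P4] Q2=[]
t=19-20: P3@Q0 runs 1, rem=1, I/O yield, promote→Q0. Q0=[P3] Q1=[P1,P2,P4] Q2=[]
t=20-21: P3@Q0 runs 1, rem=0, completes. Q0=[] Q1=[P1,P2,P4] Q2=[]
t=21-26: P1@Q1 runs 5, rem=0, completes. Q0=[] Q1=[P2,P4] Q2=[]
t=26-32: P2@Q1 runs 6, rem=1, quantum used, demote→Q2. Q0=[] Q1=[P4] Q2=[P2]
t=32-35: P4@Q1 runs 3, rem=8, I/O yield, promote→Q0. Q0=[P4] Q1=[] Q2=[P2]
t=35-37: P4@Q0 runs 2, rem=6, quantum used, demote→Q1. Q0=[] Q1=[P4] Q2=[P2]
t=37-40: P4@Q1 runs 3, rem=3, I/O yield, promote→Q0. Q0=[P4] Q1=[] Q2=[P2]
t=40-42: P4@Q0 runs 2, rem=1, quantum used, demote→Q1. Q0=[] Q1=[P4] Q2=[P2]
t=42-43: P4@Q1 runs 1, rem=0, completes. Q0=[] Q1=[] Q2=[P2]
t=43-44: P2@Q2 runs 1, rem=0, completes. Q0=[] Q1=[] Q2=[]

Answer: P3,P1,P4,P2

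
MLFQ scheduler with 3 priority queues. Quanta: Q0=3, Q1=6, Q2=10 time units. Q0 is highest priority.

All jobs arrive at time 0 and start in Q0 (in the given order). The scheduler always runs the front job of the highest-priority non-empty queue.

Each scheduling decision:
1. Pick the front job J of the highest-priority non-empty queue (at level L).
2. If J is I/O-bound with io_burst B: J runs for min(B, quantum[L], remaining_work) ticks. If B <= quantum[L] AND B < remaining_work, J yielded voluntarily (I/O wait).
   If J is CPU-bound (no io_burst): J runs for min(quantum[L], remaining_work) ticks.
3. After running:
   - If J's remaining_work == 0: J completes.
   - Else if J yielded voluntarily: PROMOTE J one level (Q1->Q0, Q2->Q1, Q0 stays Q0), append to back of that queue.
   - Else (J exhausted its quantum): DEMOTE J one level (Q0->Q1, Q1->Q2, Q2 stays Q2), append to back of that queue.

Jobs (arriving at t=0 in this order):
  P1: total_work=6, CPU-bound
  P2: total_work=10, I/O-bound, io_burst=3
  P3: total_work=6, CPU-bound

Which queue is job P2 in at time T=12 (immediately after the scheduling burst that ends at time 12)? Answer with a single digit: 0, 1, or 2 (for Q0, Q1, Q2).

Answer: 0

Derivation:
t=0-3: P1@Q0 runs 3, rem=3, quantum used, demote→Q1. Q0=[P2,P3] Q1=[P1] Q2=[]
t=3-6: P2@Q0 runs 3, rem=7, I/O yield, promote→Q0. Q0=[P3,P2] Q1=[P1] Q2=[]
t=6-9: P3@Q0 runs 3, rem=3, quantum used, demote→Q1. Q0=[P2] Q1=[P1,P3] Q2=[]
t=9-12: P2@Q0 runs 3, rem=4, I/O yield, promote→Q0. Q0=[P2] Q1=[P1,P3] Q2=[]
t=12-15: P2@Q0 runs 3, rem=1, I/O yield, promote→Q0. Q0=[P2] Q1=[P1,P3] Q2=[]
t=15-16: P2@Q0 runs 1, rem=0, completes. Q0=[] Q1=[P1,P3] Q2=[]
t=16-19: P1@Q1 runs 3, rem=0, completes. Q0=[] Q1=[P3] Q2=[]
t=19-22: P3@Q1 runs 3, rem=0, completes. Q0=[] Q1=[] Q2=[]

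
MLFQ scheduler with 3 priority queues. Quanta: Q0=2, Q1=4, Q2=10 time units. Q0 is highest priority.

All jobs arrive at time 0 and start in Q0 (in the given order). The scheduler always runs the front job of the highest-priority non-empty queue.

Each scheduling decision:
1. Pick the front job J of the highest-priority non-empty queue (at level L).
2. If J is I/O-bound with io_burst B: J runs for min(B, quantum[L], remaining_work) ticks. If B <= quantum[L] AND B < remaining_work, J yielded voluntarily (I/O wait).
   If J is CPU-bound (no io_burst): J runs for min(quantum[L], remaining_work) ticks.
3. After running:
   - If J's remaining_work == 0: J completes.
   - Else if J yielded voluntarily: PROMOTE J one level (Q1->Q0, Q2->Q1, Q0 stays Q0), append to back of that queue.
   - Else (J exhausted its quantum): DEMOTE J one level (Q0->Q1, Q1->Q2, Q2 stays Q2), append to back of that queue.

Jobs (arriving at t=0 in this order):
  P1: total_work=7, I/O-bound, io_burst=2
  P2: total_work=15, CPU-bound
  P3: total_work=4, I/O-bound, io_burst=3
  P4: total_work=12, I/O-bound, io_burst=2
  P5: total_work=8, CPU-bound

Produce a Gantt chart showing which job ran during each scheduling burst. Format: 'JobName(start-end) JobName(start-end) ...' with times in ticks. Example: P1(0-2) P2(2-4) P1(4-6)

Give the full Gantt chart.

t=0-2: P1@Q0 runs 2, rem=5, I/O yield, promote→Q0. Q0=[P2,P3,P4,P5,P1] Q1=[] Q2=[]
t=2-4: P2@Q0 runs 2, rem=13, quantum used, demote→Q1. Q0=[P3,P4,P5,P1] Q1=[P2] Q2=[]
t=4-6: P3@Q0 runs 2, rem=2, quantum used, demote→Q1. Q0=[P4,P5,P1] Q1=[P2,P3] Q2=[]
t=6-8: P4@Q0 runs 2, rem=10, I/O yield, promote→Q0. Q0=[P5,P1,P4] Q1=[P2,P3] Q2=[]
t=8-10: P5@Q0 runs 2, rem=6, quantum used, demote→Q1. Q0=[P1,P4] Q1=[P2,P3,P5] Q2=[]
t=10-12: P1@Q0 runs 2, rem=3, I/O yield, promote→Q0. Q0=[P4,P1] Q1=[P2,P3,P5] Q2=[]
t=12-14: P4@Q0 runs 2, rem=8, I/O yield, promote→Q0. Q0=[P1,P4] Q1=[P2,P3,P5] Q2=[]
t=14-16: P1@Q0 runs 2, rem=1, I/O yield, promote→Q0. Q0=[P4,P1] Q1=[P2,P3,P5] Q2=[]
t=16-18: P4@Q0 runs 2, rem=6, I/O yield, promote→Q0. Q0=[P1,P4] Q1=[P2,P3,P5] Q2=[]
t=18-19: P1@Q0 runs 1, rem=0, completes. Q0=[P4] Q1=[P2,P3,P5] Q2=[]
t=19-21: P4@Q0 runs 2, rem=4, I/O yield, promote→Q0. Q0=[P4] Q1=[P2,P3,P5] Q2=[]
t=21-23: P4@Q0 runs 2, rem=2, I/O yield, promote→Q0. Q0=[P4] Q1=[P2,P3,P5] Q2=[]
t=23-25: P4@Q0 runs 2, rem=0, completes. Q0=[] Q1=[P2,P3,P5] Q2=[]
t=25-29: P2@Q1 runs 4, rem=9, quantum used, demote→Q2. Q0=[] Q1=[P3,P5] Q2=[P2]
t=29-31: P3@Q1 runs 2, rem=0, completes. Q0=[] Q1=[P5] Q2=[P2]
t=31-35: P5@Q1 runs 4, rem=2, quantum used, demote→Q2. Q0=[] Q1=[] Q2=[P2,P5]
t=35-44: P2@Q2 runs 9, rem=0, completes. Q0=[] Q1=[] Q2=[P5]
t=44-46: P5@Q2 runs 2, rem=0, completes. Q0=[] Q1=[] Q2=[]

Answer: P1(0-2) P2(2-4) P3(4-6) P4(6-8) P5(8-10) P1(10-12) P4(12-14) P1(14-16) P4(16-18) P1(18-19) P4(19-21) P4(21-23) P4(23-25) P2(25-29) P3(29-31) P5(31-35) P2(35-44) P5(44-46)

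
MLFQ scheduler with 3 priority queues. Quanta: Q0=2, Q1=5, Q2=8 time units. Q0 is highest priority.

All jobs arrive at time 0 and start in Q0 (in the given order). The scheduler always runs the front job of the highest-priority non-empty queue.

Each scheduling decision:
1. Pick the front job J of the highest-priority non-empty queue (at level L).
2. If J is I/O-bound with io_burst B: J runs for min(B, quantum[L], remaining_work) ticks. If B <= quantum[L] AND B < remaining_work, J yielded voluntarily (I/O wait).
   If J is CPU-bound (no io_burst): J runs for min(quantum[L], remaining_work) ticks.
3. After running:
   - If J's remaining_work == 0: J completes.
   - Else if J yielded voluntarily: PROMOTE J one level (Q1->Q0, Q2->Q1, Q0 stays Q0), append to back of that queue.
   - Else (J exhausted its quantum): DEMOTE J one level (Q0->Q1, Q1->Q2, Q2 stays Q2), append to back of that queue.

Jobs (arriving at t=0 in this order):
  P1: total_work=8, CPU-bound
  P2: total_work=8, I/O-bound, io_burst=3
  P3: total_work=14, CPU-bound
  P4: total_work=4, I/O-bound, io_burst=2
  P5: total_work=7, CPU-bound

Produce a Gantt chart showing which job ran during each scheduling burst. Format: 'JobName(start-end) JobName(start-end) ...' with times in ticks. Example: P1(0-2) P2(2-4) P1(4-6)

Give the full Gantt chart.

Answer: P1(0-2) P2(2-4) P3(4-6) P4(6-8) P5(8-10) P4(10-12) P1(12-17) P2(17-20) P2(20-22) P3(22-27) P5(27-32) P2(32-33) P1(33-34) P3(34-41)

Derivation:
t=0-2: P1@Q0 runs 2, rem=6, quantum used, demote→Q1. Q0=[P2,P3,P4,P5] Q1=[P1] Q2=[]
t=2-4: P2@Q0 runs 2, rem=6, quantum used, demote→Q1. Q0=[P3,P4,P5] Q1=[P1,P2] Q2=[]
t=4-6: P3@Q0 runs 2, rem=12, quantum used, demote→Q1. Q0=[P4,P5] Q1=[P1,P2,P3] Q2=[]
t=6-8: P4@Q0 runs 2, rem=2, I/O yield, promote→Q0. Q0=[P5,P4] Q1=[P1,P2,P3] Q2=[]
t=8-10: P5@Q0 runs 2, rem=5, quantum used, demote→Q1. Q0=[P4] Q1=[P1,P2,P3,P5] Q2=[]
t=10-12: P4@Q0 runs 2, rem=0, completes. Q0=[] Q1=[P1,P2,P3,P5] Q2=[]
t=12-17: P1@Q1 runs 5, rem=1, quantum used, demote→Q2. Q0=[] Q1=[P2,P3,P5] Q2=[P1]
t=17-20: P2@Q1 runs 3, rem=3, I/O yield, promote→Q0. Q0=[P2] Q1=[P3,P5] Q2=[P1]
t=20-22: P2@Q0 runs 2, rem=1, quantum used, demote→Q1. Q0=[] Q1=[P3,P5,P2] Q2=[P1]
t=22-27: P3@Q1 runs 5, rem=7, quantum used, demote→Q2. Q0=[] Q1=[P5,P2] Q2=[P1,P3]
t=27-32: P5@Q1 runs 5, rem=0, completes. Q0=[] Q1=[P2] Q2=[P1,P3]
t=32-33: P2@Q1 runs 1, rem=0, completes. Q0=[] Q1=[] Q2=[P1,P3]
t=33-34: P1@Q2 runs 1, rem=0, completes. Q0=[] Q1=[] Q2=[P3]
t=34-41: P3@Q2 runs 7, rem=0, completes. Q0=[] Q1=[] Q2=[]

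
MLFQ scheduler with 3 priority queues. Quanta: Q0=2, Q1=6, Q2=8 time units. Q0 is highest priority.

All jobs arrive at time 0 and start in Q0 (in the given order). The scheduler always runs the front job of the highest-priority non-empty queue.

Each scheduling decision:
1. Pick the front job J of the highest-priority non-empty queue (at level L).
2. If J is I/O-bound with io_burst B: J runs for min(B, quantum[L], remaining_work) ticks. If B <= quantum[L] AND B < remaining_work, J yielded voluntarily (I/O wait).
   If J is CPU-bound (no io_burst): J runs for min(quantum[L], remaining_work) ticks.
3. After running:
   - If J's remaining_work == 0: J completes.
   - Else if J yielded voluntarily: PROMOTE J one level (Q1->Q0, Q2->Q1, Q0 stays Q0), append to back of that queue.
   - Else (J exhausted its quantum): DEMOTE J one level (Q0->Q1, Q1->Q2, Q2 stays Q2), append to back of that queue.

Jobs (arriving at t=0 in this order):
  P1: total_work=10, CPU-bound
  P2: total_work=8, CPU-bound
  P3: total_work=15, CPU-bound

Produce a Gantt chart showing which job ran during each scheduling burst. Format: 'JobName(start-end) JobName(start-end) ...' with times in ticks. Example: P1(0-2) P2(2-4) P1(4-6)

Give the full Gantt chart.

Answer: P1(0-2) P2(2-4) P3(4-6) P1(6-12) P2(12-18) P3(18-24) P1(24-26) P3(26-33)

Derivation:
t=0-2: P1@Q0 runs 2, rem=8, quantum used, demote→Q1. Q0=[P2,P3] Q1=[P1] Q2=[]
t=2-4: P2@Q0 runs 2, rem=6, quantum used, demote→Q1. Q0=[P3] Q1=[P1,P2] Q2=[]
t=4-6: P3@Q0 runs 2, rem=13, quantum used, demote→Q1. Q0=[] Q1=[P1,P2,P3] Q2=[]
t=6-12: P1@Q1 runs 6, rem=2, quantum used, demote→Q2. Q0=[] Q1=[P2,P3] Q2=[P1]
t=12-18: P2@Q1 runs 6, rem=0, completes. Q0=[] Q1=[P3] Q2=[P1]
t=18-24: P3@Q1 runs 6, rem=7, quantum used, demote→Q2. Q0=[] Q1=[] Q2=[P1,P3]
t=24-26: P1@Q2 runs 2, rem=0, completes. Q0=[] Q1=[] Q2=[P3]
t=26-33: P3@Q2 runs 7, rem=0, completes. Q0=[] Q1=[] Q2=[]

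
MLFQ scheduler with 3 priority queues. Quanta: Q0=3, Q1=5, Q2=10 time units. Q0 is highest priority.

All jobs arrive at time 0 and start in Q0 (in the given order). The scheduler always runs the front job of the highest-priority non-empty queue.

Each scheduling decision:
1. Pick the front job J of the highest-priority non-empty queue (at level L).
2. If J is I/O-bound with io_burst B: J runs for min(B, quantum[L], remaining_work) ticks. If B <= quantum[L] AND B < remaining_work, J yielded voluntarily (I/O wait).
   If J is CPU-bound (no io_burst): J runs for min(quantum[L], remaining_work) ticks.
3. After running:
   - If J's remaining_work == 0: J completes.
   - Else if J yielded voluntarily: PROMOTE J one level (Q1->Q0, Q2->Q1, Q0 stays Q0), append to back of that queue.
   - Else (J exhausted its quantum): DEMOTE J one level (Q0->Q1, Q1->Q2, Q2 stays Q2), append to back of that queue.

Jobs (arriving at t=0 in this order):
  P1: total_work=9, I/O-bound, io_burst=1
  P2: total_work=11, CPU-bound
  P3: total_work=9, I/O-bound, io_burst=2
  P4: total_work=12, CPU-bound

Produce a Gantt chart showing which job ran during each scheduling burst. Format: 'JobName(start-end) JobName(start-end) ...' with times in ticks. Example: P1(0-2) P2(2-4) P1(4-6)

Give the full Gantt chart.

Answer: P1(0-1) P2(1-4) P3(4-6) P4(6-9) P1(9-10) P3(10-12) P1(12-13) P3(13-15) P1(15-16) P3(16-18) P1(18-19) P3(19-20) P1(20-21) P1(21-22) P1(22-23) P1(23-24) P2(24-29) P4(29-34) P2(34-37) P4(37-41)

Derivation:
t=0-1: P1@Q0 runs 1, rem=8, I/O yield, promote→Q0. Q0=[P2,P3,P4,P1] Q1=[] Q2=[]
t=1-4: P2@Q0 runs 3, rem=8, quantum used, demote→Q1. Q0=[P3,P4,P1] Q1=[P2] Q2=[]
t=4-6: P3@Q0 runs 2, rem=7, I/O yield, promote→Q0. Q0=[P4,P1,P3] Q1=[P2] Q2=[]
t=6-9: P4@Q0 runs 3, rem=9, quantum used, demote→Q1. Q0=[P1,P3] Q1=[P2,P4] Q2=[]
t=9-10: P1@Q0 runs 1, rem=7, I/O yield, promote→Q0. Q0=[P3,P1] Q1=[P2,P4] Q2=[]
t=10-12: P3@Q0 runs 2, rem=5, I/O yield, promote→Q0. Q0=[P1,P3] Q1=[P2,P4] Q2=[]
t=12-13: P1@Q0 runs 1, rem=6, I/O yield, promote→Q0. Q0=[P3,P1] Q1=[P2,P4] Q2=[]
t=13-15: P3@Q0 runs 2, rem=3, I/O yield, promote→Q0. Q0=[P1,P3] Q1=[P2,P4] Q2=[]
t=15-16: P1@Q0 runs 1, rem=5, I/O yield, promote→Q0. Q0=[P3,P1] Q1=[P2,P4] Q2=[]
t=16-18: P3@Q0 runs 2, rem=1, I/O yield, promote→Q0. Q0=[P1,P3] Q1=[P2,P4] Q2=[]
t=18-19: P1@Q0 runs 1, rem=4, I/O yield, promote→Q0. Q0=[P3,P1] Q1=[P2,P4] Q2=[]
t=19-20: P3@Q0 runs 1, rem=0, completes. Q0=[P1] Q1=[P2,P4] Q2=[]
t=20-21: P1@Q0 runs 1, rem=3, I/O yield, promote→Q0. Q0=[P1] Q1=[P2,P4] Q2=[]
t=21-22: P1@Q0 runs 1, rem=2, I/O yield, promote→Q0. Q0=[P1] Q1=[P2,P4] Q2=[]
t=22-23: P1@Q0 runs 1, rem=1, I/O yield, promote→Q0. Q0=[P1] Q1=[P2,P4] Q2=[]
t=23-24: P1@Q0 runs 1, rem=0, completes. Q0=[] Q1=[P2,P4] Q2=[]
t=24-29: P2@Q1 runs 5, rem=3, quantum used, demote→Q2. Q0=[] Q1=[P4] Q2=[P2]
t=29-34: P4@Q1 runs 5, rem=4, quantum used, demote→Q2. Q0=[] Q1=[] Q2=[P2,P4]
t=34-37: P2@Q2 runs 3, rem=0, completes. Q0=[] Q1=[] Q2=[P4]
t=37-41: P4@Q2 runs 4, rem=0, completes. Q0=[] Q1=[] Q2=[]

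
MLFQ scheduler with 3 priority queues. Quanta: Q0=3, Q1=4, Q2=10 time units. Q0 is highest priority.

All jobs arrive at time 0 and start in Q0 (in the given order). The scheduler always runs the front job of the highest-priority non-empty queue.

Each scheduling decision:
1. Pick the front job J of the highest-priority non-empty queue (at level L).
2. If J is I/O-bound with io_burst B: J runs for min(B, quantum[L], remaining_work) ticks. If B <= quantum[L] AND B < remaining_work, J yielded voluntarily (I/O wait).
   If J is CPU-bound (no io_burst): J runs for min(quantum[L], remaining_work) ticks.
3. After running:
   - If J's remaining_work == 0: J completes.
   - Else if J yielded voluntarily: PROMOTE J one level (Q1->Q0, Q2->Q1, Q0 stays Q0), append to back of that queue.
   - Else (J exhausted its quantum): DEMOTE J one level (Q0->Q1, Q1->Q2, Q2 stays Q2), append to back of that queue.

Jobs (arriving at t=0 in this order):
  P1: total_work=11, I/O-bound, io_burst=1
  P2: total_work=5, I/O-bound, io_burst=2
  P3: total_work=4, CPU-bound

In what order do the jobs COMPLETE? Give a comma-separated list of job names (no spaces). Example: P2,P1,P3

t=0-1: P1@Q0 runs 1, rem=10, I/O yield, promote→Q0. Q0=[P2,P3,P1] Q1=[] Q2=[]
t=1-3: P2@Q0 runs 2, rem=3, I/O yield, promote→Q0. Q0=[P3,P1,P2] Q1=[] Q2=[]
t=3-6: P3@Q0 runs 3, rem=1, quantum used, demote→Q1. Q0=[P1,P2] Q1=[P3] Q2=[]
t=6-7: P1@Q0 runs 1, rem=9, I/O yield, promote→Q0. Q0=[P2,P1] Q1=[P3] Q2=[]
t=7-9: P2@Q0 runs 2, rem=1, I/O yield, promote→Q0. Q0=[P1,P2] Q1=[P3] Q2=[]
t=9-10: P1@Q0 runs 1, rem=8, I/O yield, promote→Q0. Q0=[P2,P1] Q1=[P3] Q2=[]
t=10-11: P2@Q0 runs 1, rem=0, completes. Q0=[P1] Q1=[P3] Q2=[]
t=11-12: P1@Q0 runs 1, rem=7, I/O yield, promote→Q0. Q0=[P1] Q1=[P3] Q2=[]
t=12-13: P1@Q0 runs 1, rem=6, I/O yield, promote→Q0. Q0=[P1] Q1=[P3] Q2=[]
t=13-14: P1@Q0 runs 1, rem=5, I/O yield, promote→Q0. Q0=[P1] Q1=[P3] Q2=[]
t=14-15: P1@Q0 runs 1, rem=4, I/O yield, promote→Q0. Q0=[P1] Q1=[P3] Q2=[]
t=15-16: P1@Q0 runs 1, rem=3, I/O yield, promote→Q0. Q0=[P1] Q1=[P3] Q2=[]
t=16-17: P1@Q0 runs 1, rem=2, I/O yield, promote→Q0. Q0=[P1] Q1=[P3] Q2=[]
t=17-18: P1@Q0 runs 1, rem=1, I/O yield, promote→Q0. Q0=[P1] Q1=[P3] Q2=[]
t=18-19: P1@Q0 runs 1, rem=0, completes. Q0=[] Q1=[P3] Q2=[]
t=19-20: P3@Q1 runs 1, rem=0, completes. Q0=[] Q1=[] Q2=[]

Answer: P2,P1,P3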